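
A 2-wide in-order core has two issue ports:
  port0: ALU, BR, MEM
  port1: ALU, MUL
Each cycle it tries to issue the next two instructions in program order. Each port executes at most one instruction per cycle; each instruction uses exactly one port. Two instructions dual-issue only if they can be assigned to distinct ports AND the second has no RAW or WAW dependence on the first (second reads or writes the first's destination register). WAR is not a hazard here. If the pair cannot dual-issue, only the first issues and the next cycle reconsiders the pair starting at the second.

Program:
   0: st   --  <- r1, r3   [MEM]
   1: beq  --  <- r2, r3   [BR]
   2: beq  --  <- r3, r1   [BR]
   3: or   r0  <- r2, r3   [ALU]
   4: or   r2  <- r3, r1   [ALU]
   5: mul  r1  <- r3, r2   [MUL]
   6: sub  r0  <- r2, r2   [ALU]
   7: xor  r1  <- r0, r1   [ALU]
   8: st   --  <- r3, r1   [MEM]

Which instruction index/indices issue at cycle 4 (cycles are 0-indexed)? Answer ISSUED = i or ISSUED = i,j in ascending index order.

ISSUED = 5,6

c0: i0 st.MEM  no-port MEM/BR
c1: i1 beq.BR  no-port BR/BR
c2: i2/i3 beq.BR;or.ALU  dual
c3: i4 or.ALU  RAW r2
c4: i5/i6 mul.MUL;sub.ALU  dual
c5: i7 xor.ALU  RAW r1
c6: i8 st.MEM  tail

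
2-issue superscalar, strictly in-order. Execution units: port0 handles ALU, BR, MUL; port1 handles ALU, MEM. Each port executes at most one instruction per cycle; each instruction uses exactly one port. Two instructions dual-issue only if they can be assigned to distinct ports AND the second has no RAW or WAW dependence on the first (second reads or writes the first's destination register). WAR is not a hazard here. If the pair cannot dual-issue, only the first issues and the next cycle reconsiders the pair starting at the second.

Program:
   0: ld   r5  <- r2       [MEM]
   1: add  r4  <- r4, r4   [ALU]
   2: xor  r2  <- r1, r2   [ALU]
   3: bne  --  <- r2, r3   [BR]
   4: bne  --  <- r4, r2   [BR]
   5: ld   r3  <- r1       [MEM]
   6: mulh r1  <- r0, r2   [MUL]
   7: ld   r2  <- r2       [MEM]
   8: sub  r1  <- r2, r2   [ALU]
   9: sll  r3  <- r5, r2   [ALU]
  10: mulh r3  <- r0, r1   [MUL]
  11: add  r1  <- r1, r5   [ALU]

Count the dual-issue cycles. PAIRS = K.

c0: i0+i1 ld add  pair
c1: i2 xor  RAW r2
c2: i3 bne  no-port BR/BR
c3: i4+i5 bne ld  pair
c4: i6+i7 mulh ld  pair
c5: i8+i9 sub sll  pair
c6: i10+i11 mulh add  pair

PAIRS = 5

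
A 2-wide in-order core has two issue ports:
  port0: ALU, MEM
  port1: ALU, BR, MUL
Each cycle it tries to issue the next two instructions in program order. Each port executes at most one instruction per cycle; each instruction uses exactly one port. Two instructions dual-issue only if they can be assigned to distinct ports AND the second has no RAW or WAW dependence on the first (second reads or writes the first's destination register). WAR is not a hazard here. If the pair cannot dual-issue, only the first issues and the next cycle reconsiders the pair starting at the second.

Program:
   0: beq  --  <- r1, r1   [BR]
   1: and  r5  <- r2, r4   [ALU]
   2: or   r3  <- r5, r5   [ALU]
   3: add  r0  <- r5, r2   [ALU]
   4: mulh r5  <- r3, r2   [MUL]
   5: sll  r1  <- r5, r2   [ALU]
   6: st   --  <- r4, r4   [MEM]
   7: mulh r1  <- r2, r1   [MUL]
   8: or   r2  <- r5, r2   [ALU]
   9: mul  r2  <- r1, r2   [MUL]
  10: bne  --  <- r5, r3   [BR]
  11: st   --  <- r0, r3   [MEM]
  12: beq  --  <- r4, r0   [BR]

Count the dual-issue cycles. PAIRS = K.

[0] i0+i1  beq/and  -- 2-wide
[1] i2+i3  or/add  -- 2-wide
[2] i4  mulh  -- RAW r5
[3] i5+i6  sll/st  -- 2-wide
[4] i7+i8  mulh/or  -- 2-wide
[5] i9  mul  -- no-port MUL/BR
[6] i10+i11  bne/st  -- 2-wide
[7] i12  beq  -- tail

PAIRS = 5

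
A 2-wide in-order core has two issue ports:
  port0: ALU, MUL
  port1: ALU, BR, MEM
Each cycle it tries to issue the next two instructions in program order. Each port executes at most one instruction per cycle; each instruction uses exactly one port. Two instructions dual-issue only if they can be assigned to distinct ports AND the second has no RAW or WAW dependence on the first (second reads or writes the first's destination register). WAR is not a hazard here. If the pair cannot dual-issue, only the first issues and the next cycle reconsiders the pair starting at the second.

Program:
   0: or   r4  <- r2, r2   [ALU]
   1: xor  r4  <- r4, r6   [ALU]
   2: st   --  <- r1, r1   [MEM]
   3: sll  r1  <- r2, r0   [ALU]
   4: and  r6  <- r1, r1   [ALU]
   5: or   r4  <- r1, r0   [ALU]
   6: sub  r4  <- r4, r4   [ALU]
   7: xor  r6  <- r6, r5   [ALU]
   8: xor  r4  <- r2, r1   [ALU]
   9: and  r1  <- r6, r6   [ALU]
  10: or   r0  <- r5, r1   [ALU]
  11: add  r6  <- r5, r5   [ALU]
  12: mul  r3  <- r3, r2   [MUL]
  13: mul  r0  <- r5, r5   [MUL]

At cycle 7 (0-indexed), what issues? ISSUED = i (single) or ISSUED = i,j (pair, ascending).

ISSUED = 12

[0] i0  or.ALU  -- RAW+WAW r4
[1] i1,i2  xor.ALU/st.MEM  -- dual
[2] i3  sll.ALU  -- RAW r1
[3] i4,i5  and.ALU/or.ALU  -- dual
[4] i6,i7  sub.ALU/xor.ALU  -- dual
[5] i8,i9  xor.ALU/and.ALU  -- dual
[6] i10,i11  or.ALU/add.ALU  -- dual
[7] i12  mul.MUL  -- no-port MUL/MUL
[8] i13  mul.MUL  -- tail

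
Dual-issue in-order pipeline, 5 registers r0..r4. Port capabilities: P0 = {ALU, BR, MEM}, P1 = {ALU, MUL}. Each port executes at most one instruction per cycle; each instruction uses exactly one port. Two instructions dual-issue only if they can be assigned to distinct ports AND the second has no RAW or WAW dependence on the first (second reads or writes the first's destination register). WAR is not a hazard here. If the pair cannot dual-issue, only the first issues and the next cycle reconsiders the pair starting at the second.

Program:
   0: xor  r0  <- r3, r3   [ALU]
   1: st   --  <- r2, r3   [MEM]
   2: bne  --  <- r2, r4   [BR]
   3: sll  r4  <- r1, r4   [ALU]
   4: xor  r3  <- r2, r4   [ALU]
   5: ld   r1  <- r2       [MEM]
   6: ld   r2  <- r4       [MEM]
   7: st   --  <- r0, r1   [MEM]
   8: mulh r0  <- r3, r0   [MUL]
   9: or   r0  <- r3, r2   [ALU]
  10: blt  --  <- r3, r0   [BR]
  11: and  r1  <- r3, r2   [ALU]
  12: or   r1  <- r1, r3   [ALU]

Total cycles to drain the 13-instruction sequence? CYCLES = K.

CYCLES = 8

[0] i0&i1  xor.ALU st.MEM  -- dual
[1] i2&i3  bne.BR sll.ALU  -- dual
[2] i4&i5  xor.ALU ld.MEM  -- dual
[3] i6  ld.MEM  -- no-port MEM/MEM
[4] i7&i8  st.MEM mulh.MUL  -- dual
[5] i9  or.ALU  -- RAW r0
[6] i10&i11  blt.BR and.ALU  -- dual
[7] i12  or.ALU  -- tail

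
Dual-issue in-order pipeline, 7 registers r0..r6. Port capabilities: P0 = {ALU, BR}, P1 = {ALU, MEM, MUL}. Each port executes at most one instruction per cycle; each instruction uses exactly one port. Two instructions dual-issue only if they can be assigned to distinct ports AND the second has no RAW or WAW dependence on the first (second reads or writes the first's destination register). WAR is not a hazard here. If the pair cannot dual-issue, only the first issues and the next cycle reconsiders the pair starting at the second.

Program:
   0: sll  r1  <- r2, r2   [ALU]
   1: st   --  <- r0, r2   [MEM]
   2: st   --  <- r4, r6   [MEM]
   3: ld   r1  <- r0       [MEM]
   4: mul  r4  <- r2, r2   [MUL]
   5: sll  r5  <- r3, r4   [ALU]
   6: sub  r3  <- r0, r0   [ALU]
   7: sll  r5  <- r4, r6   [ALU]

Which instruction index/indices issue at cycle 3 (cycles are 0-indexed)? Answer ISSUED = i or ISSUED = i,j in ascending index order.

ISSUED = 4

t=0 i0&i1:sll/st ; pair
t=1 i2:st ; no-port MEM/MEM
t=2 i3:ld ; no-port MEM/MUL
t=3 i4:mul ; RAW r4
t=4 i5&i6:sll/sub ; pair
t=5 i7:sll ; tail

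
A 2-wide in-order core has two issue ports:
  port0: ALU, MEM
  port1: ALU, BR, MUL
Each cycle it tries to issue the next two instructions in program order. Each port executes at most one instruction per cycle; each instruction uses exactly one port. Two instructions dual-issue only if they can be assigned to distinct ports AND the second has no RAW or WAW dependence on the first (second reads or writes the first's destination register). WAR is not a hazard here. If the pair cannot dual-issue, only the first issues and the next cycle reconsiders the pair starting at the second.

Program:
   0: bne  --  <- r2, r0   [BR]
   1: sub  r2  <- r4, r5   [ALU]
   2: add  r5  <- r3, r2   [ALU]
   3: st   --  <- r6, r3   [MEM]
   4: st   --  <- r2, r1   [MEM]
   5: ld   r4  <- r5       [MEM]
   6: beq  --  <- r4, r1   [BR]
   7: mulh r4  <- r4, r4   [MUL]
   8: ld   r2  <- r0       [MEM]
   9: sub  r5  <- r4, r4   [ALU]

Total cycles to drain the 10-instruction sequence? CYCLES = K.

CYCLES = 7

[0] i0/i1  bne.BR+sub.ALU  -- pair
[1] i2/i3  add.ALU+st.MEM  -- pair
[2] i4  st.MEM  -- no-port MEM/MEM
[3] i5  ld.MEM  -- RAW r4
[4] i6  beq.BR  -- no-port BR/MUL
[5] i7/i8  mulh.MUL+ld.MEM  -- pair
[6] i9  sub.ALU  -- tail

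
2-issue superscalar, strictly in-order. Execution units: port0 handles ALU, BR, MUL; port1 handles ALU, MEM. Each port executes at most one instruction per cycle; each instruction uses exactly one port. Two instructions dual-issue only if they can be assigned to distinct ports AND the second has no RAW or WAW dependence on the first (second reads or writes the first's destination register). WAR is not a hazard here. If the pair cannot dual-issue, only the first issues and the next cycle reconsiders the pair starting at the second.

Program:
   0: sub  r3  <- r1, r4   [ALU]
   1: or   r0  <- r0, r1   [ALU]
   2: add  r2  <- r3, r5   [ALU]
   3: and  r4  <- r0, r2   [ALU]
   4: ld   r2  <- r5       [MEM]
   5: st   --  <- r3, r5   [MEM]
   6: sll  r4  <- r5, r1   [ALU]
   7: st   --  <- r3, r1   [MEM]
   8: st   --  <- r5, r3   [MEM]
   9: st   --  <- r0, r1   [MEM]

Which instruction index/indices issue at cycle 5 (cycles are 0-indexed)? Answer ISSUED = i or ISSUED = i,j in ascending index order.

#0 head=0: sub.ALU/or.ALU i0,i1 2-wide
#1 head=2: add.ALU i2 RAW r2
#2 head=3: and.ALU/ld.MEM i3,i4 2-wide
#3 head=5: st.MEM/sll.ALU i5,i6 2-wide
#4 head=7: st.MEM i7 no-port MEM/MEM
#5 head=8: st.MEM i8 no-port MEM/MEM
#6 head=9: st.MEM i9 tail

ISSUED = 8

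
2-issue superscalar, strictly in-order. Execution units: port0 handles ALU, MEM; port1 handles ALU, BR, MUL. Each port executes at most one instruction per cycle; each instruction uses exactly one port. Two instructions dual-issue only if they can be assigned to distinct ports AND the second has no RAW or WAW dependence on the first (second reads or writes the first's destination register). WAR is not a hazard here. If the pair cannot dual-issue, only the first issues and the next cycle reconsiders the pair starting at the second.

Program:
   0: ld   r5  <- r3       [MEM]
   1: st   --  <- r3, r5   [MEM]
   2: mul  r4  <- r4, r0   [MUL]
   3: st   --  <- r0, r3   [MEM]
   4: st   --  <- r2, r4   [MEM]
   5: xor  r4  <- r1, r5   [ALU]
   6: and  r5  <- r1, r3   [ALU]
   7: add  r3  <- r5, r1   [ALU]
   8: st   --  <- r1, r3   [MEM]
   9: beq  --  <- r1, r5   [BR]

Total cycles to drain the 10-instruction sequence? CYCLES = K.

CYCLES = 7

#0 head=0: ld i0 no-port MEM/MEM
#1 head=1: st+mul i1+i2 dual
#2 head=3: st i3 no-port MEM/MEM
#3 head=4: st+xor i4+i5 dual
#4 head=6: and i6 RAW r5
#5 head=7: add i7 RAW r3
#6 head=8: st+beq i8+i9 dual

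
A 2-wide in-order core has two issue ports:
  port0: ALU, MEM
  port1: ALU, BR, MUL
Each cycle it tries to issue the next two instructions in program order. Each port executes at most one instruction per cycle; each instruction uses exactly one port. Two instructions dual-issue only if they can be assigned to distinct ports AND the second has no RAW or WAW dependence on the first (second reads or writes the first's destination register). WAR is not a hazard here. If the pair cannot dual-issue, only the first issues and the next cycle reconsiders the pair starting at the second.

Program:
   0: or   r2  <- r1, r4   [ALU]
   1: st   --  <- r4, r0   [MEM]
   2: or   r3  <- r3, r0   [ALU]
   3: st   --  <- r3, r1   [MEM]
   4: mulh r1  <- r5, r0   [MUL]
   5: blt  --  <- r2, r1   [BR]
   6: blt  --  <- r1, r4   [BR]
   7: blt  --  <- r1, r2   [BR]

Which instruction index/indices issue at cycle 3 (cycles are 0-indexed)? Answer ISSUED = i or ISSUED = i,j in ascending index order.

t=0 i0&i1:or;st ; dual
t=1 i2:or ; RAW r3
t=2 i3&i4:st;mulh ; dual
t=3 i5:blt ; no-port BR/BR
t=4 i6:blt ; no-port BR/BR
t=5 i7:blt ; tail

ISSUED = 5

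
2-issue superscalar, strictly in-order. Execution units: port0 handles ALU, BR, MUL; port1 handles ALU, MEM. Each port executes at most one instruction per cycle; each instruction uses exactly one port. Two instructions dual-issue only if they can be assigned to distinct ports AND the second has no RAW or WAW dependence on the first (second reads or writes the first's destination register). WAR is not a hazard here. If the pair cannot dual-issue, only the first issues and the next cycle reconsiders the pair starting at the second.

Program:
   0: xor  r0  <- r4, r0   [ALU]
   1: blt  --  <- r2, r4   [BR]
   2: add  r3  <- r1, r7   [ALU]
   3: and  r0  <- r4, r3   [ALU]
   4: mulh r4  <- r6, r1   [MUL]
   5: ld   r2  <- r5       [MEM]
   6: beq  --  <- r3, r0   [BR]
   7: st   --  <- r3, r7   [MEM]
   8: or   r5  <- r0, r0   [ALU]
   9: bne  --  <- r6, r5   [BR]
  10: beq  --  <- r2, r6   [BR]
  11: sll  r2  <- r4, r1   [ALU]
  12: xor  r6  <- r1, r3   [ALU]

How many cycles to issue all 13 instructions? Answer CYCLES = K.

CYCLES = 8

t=0 i0+i1:xor.ALU;blt.BR ; pair
t=1 i2:add.ALU ; RAW r3
t=2 i3+i4:and.ALU;mulh.MUL ; pair
t=3 i5+i6:ld.MEM;beq.BR ; pair
t=4 i7+i8:st.MEM;or.ALU ; pair
t=5 i9:bne.BR ; no-port BR/BR
t=6 i10+i11:beq.BR;sll.ALU ; pair
t=7 i12:xor.ALU ; tail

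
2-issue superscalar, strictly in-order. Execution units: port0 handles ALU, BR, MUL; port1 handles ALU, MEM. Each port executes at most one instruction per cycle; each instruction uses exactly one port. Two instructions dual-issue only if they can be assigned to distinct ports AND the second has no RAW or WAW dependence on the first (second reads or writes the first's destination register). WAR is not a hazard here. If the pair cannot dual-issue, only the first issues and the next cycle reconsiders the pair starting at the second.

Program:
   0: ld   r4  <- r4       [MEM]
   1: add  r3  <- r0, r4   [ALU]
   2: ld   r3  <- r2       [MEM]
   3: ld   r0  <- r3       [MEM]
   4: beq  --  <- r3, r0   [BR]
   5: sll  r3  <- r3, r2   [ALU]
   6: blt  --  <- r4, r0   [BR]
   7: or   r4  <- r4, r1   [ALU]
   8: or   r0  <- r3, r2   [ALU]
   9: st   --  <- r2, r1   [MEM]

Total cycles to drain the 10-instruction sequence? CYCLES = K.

c0: i0 ld  RAW r4
c1: i1 add  WAW r3
c2: i2 ld  no-port MEM/MEM
c3: i3 ld  RAW r0
c4: i4,i5 beq;sll  2-wide
c5: i6,i7 blt;or  2-wide
c6: i8,i9 or;st  2-wide

CYCLES = 7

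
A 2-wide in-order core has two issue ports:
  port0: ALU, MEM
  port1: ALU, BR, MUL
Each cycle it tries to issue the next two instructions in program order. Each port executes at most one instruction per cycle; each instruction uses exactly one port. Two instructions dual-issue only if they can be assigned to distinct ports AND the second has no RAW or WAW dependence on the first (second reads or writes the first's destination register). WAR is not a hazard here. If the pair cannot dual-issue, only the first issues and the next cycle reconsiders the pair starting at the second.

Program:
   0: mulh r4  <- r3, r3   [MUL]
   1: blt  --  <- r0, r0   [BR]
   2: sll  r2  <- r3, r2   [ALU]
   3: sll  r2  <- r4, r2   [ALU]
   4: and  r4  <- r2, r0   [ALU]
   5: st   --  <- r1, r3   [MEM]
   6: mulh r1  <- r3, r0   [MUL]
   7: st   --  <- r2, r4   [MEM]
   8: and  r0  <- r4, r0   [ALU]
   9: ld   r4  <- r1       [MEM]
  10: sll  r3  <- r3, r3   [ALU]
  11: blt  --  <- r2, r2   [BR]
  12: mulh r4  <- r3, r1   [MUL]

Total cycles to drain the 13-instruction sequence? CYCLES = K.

CYCLES = 8

0. mulh @i0  | no-port MUL/BR
1. blt sll @i1&i2  | 2-wide
2. sll @i3  | RAW r2
3. and st @i4&i5  | 2-wide
4. mulh st @i6&i7  | 2-wide
5. and ld @i8&i9  | 2-wide
6. sll blt @i10&i11  | 2-wide
7. mulh @i12  | tail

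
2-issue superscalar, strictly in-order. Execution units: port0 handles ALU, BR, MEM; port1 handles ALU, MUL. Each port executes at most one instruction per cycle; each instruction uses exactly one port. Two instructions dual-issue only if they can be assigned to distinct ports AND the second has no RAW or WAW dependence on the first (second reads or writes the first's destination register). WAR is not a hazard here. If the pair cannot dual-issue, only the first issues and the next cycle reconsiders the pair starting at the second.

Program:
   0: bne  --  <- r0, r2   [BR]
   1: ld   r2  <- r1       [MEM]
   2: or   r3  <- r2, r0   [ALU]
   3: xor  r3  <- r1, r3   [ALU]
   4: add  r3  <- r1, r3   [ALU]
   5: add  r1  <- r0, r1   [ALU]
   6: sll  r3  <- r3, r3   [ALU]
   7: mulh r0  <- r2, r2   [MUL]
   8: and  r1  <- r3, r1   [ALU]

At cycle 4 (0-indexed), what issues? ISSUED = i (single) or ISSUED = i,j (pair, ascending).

ISSUED = 4,5

  cy0 -> i0 (bne) no-port BR/MEM
  cy1 -> i1 (ld) RAW r2
  cy2 -> i2 (or) RAW+WAW r3
  cy3 -> i3 (xor) RAW+WAW r3
  cy4 -> i4/i5 (add/add) pair
  cy5 -> i6/i7 (sll/mulh) pair
  cy6 -> i8 (and) tail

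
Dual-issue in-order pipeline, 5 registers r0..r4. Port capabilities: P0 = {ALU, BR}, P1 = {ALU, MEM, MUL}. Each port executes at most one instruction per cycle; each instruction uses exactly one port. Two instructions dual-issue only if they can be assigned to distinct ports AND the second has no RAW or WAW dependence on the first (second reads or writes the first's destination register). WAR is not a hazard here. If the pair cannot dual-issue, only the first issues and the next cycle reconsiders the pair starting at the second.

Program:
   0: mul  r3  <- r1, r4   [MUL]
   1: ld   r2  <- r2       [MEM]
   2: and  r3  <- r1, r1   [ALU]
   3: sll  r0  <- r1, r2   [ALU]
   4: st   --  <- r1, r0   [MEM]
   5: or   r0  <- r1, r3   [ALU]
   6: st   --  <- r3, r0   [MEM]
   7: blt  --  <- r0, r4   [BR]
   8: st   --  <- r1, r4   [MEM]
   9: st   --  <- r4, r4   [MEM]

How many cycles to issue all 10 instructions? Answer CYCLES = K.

#0 head=0: mul.MUL i0 no-port MUL/MEM
#1 head=1: ld.MEM+and.ALU i1/i2 2-wide
#2 head=3: sll.ALU i3 RAW r0
#3 head=4: st.MEM+or.ALU i4/i5 2-wide
#4 head=6: st.MEM+blt.BR i6/i7 2-wide
#5 head=8: st.MEM i8 no-port MEM/MEM
#6 head=9: st.MEM i9 tail

CYCLES = 7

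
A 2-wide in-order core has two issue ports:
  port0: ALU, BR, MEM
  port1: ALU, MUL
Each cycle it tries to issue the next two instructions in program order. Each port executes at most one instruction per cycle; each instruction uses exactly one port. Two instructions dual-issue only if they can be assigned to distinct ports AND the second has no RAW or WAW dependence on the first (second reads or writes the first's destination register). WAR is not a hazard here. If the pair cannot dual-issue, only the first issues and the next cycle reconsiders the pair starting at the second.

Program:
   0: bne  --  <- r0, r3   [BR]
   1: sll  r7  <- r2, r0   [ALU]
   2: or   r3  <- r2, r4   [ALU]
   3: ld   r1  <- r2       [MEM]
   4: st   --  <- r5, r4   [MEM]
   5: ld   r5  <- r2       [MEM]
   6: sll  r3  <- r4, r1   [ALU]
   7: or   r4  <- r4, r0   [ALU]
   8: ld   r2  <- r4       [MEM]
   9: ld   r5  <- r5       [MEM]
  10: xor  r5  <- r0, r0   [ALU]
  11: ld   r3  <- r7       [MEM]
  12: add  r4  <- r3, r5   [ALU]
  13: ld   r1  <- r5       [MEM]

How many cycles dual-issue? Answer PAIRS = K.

c0: i0&i1 bne+sll  dual
c1: i2&i3 or+ld  dual
c2: i4 st  no-port MEM/MEM
c3: i5&i6 ld+sll  dual
c4: i7 or  RAW r4
c5: i8 ld  no-port MEM/MEM
c6: i9 ld  WAW r5
c7: i10&i11 xor+ld  dual
c8: i12&i13 add+ld  dual

PAIRS = 5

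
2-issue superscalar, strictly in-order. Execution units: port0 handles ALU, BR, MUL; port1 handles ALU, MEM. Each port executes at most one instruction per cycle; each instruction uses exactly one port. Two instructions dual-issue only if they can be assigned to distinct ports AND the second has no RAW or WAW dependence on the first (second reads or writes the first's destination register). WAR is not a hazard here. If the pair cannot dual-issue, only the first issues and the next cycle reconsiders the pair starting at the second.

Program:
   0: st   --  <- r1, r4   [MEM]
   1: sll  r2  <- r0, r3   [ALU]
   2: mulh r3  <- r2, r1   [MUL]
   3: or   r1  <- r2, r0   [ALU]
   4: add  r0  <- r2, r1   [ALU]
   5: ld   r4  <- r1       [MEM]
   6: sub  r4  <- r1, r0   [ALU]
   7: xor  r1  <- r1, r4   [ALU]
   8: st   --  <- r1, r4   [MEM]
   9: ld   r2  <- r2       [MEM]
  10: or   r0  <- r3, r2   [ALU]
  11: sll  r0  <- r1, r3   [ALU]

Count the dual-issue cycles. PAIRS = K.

0. st.MEM sll.ALU @i0,i1  | pair
1. mulh.MUL or.ALU @i2,i3  | pair
2. add.ALU ld.MEM @i4,i5  | pair
3. sub.ALU @i6  | RAW r4
4. xor.ALU @i7  | RAW r1
5. st.MEM @i8  | no-port MEM/MEM
6. ld.MEM @i9  | RAW r2
7. or.ALU @i10  | WAW r0
8. sll.ALU @i11  | tail

PAIRS = 3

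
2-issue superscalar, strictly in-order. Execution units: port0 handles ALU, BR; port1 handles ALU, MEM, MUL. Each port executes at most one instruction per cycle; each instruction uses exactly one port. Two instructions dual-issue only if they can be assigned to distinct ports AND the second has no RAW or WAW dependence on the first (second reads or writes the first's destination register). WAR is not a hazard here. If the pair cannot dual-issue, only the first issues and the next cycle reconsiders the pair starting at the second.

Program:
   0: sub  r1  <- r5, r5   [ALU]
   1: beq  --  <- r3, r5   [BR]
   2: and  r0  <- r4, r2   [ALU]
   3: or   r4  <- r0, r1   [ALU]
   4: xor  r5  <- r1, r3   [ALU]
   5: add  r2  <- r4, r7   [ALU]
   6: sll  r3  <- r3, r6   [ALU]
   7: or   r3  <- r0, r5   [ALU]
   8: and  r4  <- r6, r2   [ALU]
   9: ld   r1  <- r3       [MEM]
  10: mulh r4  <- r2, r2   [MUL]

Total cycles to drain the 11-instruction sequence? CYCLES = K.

CYCLES = 7

t=0 i0&i1:sub.ALU beq.BR ; 2-wide
t=1 i2:and.ALU ; RAW r0
t=2 i3&i4:or.ALU xor.ALU ; 2-wide
t=3 i5&i6:add.ALU sll.ALU ; 2-wide
t=4 i7&i8:or.ALU and.ALU ; 2-wide
t=5 i9:ld.MEM ; no-port MEM/MUL
t=6 i10:mulh.MUL ; tail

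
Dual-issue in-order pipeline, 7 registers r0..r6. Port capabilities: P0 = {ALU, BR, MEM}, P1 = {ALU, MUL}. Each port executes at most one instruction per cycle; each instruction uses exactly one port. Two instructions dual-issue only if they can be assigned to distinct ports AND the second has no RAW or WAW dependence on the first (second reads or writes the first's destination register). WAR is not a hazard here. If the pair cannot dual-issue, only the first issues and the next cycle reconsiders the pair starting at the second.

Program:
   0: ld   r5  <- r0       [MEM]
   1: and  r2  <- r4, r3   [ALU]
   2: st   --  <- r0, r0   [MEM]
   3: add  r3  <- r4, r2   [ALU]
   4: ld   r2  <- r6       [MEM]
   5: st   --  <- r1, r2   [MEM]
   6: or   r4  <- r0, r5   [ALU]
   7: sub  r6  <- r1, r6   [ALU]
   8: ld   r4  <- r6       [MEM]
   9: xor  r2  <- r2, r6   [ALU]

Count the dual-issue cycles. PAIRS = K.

c0: i0+i1 ld.MEM;and.ALU  2-wide
c1: i2+i3 st.MEM;add.ALU  2-wide
c2: i4 ld.MEM  no-port MEM/MEM
c3: i5+i6 st.MEM;or.ALU  2-wide
c4: i7 sub.ALU  RAW r6
c5: i8+i9 ld.MEM;xor.ALU  2-wide

PAIRS = 4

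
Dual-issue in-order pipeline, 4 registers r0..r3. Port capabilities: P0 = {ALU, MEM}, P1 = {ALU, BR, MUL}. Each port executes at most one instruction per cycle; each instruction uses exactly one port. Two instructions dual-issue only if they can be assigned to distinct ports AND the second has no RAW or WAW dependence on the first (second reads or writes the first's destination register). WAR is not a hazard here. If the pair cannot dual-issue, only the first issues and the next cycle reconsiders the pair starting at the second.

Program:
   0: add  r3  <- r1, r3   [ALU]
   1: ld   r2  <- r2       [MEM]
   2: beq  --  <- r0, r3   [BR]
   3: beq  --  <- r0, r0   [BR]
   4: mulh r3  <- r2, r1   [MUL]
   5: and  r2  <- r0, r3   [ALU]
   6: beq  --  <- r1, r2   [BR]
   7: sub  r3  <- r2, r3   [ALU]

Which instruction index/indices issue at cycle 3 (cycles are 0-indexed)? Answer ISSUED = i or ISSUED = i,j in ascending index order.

  cy0 -> i0/i1 (add.ALU;ld.MEM) dual
  cy1 -> i2 (beq.BR) no-port BR/BR
  cy2 -> i3 (beq.BR) no-port BR/MUL
  cy3 -> i4 (mulh.MUL) RAW r3
  cy4 -> i5 (and.ALU) RAW r2
  cy5 -> i6/i7 (beq.BR;sub.ALU) dual

ISSUED = 4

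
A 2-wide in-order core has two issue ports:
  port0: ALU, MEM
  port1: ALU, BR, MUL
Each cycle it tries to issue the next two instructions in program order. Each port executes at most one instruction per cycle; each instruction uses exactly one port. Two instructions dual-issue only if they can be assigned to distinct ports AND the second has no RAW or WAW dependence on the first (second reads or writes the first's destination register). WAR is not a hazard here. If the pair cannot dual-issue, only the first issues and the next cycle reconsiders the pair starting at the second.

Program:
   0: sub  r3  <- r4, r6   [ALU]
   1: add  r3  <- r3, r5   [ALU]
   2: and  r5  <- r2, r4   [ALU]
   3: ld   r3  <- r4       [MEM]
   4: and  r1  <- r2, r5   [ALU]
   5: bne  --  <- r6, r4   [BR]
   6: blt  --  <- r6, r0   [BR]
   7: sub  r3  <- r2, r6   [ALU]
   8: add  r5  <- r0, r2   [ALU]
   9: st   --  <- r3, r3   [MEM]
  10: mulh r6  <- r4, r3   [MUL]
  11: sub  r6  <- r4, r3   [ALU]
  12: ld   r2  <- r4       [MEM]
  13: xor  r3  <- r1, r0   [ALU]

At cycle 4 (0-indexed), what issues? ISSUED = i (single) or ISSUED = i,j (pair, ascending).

[0] i0  sub  -- RAW+WAW r3
[1] i1,i2  add/and  -- dual
[2] i3,i4  ld/and  -- dual
[3] i5  bne  -- no-port BR/BR
[4] i6,i7  blt/sub  -- dual
[5] i8,i9  add/st  -- dual
[6] i10  mulh  -- WAW r6
[7] i11,i12  sub/ld  -- dual
[8] i13  xor  -- tail

ISSUED = 6,7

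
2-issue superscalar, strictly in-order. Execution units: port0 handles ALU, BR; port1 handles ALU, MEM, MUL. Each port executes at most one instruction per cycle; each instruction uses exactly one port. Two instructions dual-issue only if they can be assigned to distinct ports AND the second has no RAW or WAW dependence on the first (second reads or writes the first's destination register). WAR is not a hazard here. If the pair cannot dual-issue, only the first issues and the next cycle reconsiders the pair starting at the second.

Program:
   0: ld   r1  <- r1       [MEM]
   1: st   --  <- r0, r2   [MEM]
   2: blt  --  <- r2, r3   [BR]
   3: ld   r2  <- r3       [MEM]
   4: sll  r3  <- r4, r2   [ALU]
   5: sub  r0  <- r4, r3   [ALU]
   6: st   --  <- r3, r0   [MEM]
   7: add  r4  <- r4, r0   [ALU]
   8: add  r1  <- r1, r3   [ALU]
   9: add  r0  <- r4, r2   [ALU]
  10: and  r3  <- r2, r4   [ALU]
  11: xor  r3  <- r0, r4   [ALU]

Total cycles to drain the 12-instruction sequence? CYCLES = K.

CYCLES = 9

#0 head=0: ld i0 no-port MEM/MEM
#1 head=1: st blt i1,i2 pair
#2 head=3: ld i3 RAW r2
#3 head=4: sll i4 RAW r3
#4 head=5: sub i5 RAW r0
#5 head=6: st add i6,i7 pair
#6 head=8: add add i8,i9 pair
#7 head=10: and i10 WAW r3
#8 head=11: xor i11 tail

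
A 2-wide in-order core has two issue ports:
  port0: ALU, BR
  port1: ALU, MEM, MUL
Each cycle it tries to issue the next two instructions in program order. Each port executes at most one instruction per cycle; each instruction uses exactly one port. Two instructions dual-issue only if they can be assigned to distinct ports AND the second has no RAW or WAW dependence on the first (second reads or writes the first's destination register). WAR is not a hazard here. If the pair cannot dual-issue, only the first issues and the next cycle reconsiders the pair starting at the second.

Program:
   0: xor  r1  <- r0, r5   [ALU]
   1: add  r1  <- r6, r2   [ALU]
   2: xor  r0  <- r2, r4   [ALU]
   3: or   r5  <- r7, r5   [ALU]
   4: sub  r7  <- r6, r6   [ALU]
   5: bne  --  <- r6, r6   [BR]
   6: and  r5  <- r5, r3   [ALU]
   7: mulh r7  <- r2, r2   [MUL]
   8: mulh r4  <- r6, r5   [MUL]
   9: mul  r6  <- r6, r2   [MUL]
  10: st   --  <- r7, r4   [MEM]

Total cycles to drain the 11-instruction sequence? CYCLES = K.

[0] i0  xor  -- WAW r1
[1] i1&i2  add xor  -- 2-wide
[2] i3&i4  or sub  -- 2-wide
[3] i5&i6  bne and  -- 2-wide
[4] i7  mulh  -- no-port MUL/MUL
[5] i8  mulh  -- no-port MUL/MUL
[6] i9  mul  -- no-port MUL/MEM
[7] i10  st  -- tail

CYCLES = 8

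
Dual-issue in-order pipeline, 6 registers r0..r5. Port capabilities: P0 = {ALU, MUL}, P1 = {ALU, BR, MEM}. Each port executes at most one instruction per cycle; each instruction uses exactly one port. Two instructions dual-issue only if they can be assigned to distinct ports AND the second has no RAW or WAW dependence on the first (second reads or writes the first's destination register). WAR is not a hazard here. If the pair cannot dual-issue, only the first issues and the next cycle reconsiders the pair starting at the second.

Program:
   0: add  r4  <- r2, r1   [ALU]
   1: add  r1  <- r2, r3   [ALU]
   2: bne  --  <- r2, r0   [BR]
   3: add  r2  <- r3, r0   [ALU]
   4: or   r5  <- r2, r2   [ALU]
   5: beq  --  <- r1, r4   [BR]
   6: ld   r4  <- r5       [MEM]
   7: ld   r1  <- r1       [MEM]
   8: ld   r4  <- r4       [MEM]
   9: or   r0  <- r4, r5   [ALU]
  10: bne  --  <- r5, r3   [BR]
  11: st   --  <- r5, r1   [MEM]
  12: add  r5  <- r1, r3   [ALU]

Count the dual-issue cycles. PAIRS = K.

PAIRS = 5

t=0 i0&i1:add;add ; 2-wide
t=1 i2&i3:bne;add ; 2-wide
t=2 i4&i5:or;beq ; 2-wide
t=3 i6:ld ; no-port MEM/MEM
t=4 i7:ld ; no-port MEM/MEM
t=5 i8:ld ; RAW r4
t=6 i9&i10:or;bne ; 2-wide
t=7 i11&i12:st;add ; 2-wide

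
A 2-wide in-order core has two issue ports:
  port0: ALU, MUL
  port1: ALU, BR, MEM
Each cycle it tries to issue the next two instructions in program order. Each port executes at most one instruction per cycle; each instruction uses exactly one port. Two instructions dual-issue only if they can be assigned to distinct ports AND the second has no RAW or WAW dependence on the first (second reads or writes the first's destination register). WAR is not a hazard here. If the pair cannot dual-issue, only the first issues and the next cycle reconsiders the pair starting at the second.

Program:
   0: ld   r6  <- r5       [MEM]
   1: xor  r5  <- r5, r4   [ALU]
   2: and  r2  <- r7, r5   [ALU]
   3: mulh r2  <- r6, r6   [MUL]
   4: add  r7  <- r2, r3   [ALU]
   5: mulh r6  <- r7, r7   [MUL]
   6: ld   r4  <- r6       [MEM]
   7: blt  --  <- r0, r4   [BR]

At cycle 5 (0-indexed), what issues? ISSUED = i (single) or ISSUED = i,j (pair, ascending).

#0 head=0: ld.MEM;xor.ALU i0/i1 dual
#1 head=2: and.ALU i2 WAW r2
#2 head=3: mulh.MUL i3 RAW r2
#3 head=4: add.ALU i4 RAW r7
#4 head=5: mulh.MUL i5 RAW r6
#5 head=6: ld.MEM i6 no-port MEM/BR
#6 head=7: blt.BR i7 tail

ISSUED = 6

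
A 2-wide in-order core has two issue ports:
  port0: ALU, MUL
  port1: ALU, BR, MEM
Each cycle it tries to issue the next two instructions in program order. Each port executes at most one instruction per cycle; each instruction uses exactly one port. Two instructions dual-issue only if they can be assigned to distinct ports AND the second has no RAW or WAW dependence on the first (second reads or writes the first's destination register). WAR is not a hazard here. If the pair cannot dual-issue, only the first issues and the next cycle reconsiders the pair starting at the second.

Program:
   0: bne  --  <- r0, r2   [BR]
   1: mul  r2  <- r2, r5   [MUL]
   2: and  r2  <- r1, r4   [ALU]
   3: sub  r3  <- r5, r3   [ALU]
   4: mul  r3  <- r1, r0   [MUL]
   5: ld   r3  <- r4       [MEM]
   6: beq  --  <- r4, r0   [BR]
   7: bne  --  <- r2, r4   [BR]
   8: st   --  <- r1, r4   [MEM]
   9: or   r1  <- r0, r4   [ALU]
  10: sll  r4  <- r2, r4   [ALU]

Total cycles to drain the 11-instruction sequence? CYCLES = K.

CYCLES = 8

  cy0 -> i0&i1 (bne.BR mul.MUL) pair
  cy1 -> i2&i3 (and.ALU sub.ALU) pair
  cy2 -> i4 (mul.MUL) WAW r3
  cy3 -> i5 (ld.MEM) no-port MEM/BR
  cy4 -> i6 (beq.BR) no-port BR/BR
  cy5 -> i7 (bne.BR) no-port BR/MEM
  cy6 -> i8&i9 (st.MEM or.ALU) pair
  cy7 -> i10 (sll.ALU) tail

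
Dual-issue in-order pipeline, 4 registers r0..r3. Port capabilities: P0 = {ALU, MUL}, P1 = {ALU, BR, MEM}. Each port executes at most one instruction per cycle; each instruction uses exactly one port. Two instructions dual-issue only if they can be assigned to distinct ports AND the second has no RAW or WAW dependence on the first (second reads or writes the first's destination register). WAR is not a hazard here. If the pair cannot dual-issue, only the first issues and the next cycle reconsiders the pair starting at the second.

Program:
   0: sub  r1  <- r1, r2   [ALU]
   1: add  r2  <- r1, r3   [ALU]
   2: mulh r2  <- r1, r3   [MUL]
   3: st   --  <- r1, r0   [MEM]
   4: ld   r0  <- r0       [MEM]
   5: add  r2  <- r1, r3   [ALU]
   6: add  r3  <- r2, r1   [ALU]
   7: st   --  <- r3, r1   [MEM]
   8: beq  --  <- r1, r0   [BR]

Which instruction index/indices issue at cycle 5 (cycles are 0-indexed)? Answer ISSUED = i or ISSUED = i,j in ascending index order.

  cy0 -> i0 (sub.ALU) RAW r1
  cy1 -> i1 (add.ALU) WAW r2
  cy2 -> i2&i3 (mulh.MUL/st.MEM) 2-wide
  cy3 -> i4&i5 (ld.MEM/add.ALU) 2-wide
  cy4 -> i6 (add.ALU) RAW r3
  cy5 -> i7 (st.MEM) no-port MEM/BR
  cy6 -> i8 (beq.BR) tail

ISSUED = 7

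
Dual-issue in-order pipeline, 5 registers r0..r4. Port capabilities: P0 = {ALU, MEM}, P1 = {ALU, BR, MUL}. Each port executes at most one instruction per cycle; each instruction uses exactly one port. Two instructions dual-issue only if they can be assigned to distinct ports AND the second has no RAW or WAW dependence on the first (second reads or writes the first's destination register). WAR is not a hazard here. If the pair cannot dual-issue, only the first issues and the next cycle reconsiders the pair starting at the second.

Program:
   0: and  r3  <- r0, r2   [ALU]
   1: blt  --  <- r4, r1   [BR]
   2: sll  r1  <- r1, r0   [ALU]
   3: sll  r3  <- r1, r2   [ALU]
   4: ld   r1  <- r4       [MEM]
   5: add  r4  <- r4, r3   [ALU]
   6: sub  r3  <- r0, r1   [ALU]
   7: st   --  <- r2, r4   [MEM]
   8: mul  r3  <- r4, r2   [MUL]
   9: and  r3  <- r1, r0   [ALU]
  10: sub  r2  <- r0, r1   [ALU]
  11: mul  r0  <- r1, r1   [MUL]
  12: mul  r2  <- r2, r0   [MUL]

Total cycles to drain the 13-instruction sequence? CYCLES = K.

c0: i0&i1 and+blt  2-wide
c1: i2 sll  RAW r1
c2: i3&i4 sll+ld  2-wide
c3: i5&i6 add+sub  2-wide
c4: i7&i8 st+mul  2-wide
c5: i9&i10 and+sub  2-wide
c6: i11 mul  no-port MUL/MUL
c7: i12 mul  tail

CYCLES = 8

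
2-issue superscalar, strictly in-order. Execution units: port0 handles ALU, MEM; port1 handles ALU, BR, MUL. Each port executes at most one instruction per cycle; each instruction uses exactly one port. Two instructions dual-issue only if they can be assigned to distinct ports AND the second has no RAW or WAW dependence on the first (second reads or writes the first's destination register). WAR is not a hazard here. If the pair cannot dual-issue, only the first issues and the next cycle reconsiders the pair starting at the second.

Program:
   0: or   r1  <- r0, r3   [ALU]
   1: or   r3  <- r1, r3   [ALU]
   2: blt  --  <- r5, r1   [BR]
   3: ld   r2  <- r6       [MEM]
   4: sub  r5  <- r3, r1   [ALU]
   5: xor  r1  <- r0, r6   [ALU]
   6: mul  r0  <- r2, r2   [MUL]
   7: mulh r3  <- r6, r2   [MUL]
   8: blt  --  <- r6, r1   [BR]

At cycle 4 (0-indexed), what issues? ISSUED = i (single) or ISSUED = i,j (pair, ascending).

  cy0 -> i0 (or.ALU) RAW r1
  cy1 -> i1/i2 (or.ALU/blt.BR) pair
  cy2 -> i3/i4 (ld.MEM/sub.ALU) pair
  cy3 -> i5/i6 (xor.ALU/mul.MUL) pair
  cy4 -> i7 (mulh.MUL) no-port MUL/BR
  cy5 -> i8 (blt.BR) tail

ISSUED = 7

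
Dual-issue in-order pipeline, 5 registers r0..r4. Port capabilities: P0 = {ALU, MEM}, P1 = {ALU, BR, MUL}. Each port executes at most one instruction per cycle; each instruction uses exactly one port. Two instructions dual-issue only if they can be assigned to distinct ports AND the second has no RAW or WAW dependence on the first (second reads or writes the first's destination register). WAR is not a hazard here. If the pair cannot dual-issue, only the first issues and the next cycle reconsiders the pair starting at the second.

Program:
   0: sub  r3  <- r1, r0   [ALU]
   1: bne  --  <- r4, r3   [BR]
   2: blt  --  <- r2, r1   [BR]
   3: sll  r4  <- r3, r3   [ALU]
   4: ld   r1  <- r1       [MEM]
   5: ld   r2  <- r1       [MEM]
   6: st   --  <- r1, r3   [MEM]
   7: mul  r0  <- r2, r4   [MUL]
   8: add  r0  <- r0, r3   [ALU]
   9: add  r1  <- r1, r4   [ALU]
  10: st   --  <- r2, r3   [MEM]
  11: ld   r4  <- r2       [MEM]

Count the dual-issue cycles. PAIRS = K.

PAIRS = 3

0. sub @i0  | RAW r3
1. bne @i1  | no-port BR/BR
2. blt/sll @i2/i3  | 2-wide
3. ld @i4  | no-port MEM/MEM
4. ld @i5  | no-port MEM/MEM
5. st/mul @i6/i7  | 2-wide
6. add/add @i8/i9  | 2-wide
7. st @i10  | no-port MEM/MEM
8. ld @i11  | tail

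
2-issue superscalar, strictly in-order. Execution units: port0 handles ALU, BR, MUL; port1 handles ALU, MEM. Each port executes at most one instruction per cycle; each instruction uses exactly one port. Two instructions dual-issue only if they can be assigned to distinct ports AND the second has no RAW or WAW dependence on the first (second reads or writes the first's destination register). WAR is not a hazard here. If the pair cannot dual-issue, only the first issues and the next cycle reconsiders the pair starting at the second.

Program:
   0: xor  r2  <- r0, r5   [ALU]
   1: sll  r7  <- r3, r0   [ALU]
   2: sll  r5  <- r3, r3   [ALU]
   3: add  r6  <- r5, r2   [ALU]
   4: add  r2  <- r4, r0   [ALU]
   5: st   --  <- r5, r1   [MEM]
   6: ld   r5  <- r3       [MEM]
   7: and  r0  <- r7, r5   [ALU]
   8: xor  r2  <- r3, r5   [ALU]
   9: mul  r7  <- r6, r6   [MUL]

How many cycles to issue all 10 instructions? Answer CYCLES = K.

c0: i0,i1 xor+sll  2-wide
c1: i2 sll  RAW r5
c2: i3,i4 add+add  2-wide
c3: i5 st  no-port MEM/MEM
c4: i6 ld  RAW r5
c5: i7,i8 and+xor  2-wide
c6: i9 mul  tail

CYCLES = 7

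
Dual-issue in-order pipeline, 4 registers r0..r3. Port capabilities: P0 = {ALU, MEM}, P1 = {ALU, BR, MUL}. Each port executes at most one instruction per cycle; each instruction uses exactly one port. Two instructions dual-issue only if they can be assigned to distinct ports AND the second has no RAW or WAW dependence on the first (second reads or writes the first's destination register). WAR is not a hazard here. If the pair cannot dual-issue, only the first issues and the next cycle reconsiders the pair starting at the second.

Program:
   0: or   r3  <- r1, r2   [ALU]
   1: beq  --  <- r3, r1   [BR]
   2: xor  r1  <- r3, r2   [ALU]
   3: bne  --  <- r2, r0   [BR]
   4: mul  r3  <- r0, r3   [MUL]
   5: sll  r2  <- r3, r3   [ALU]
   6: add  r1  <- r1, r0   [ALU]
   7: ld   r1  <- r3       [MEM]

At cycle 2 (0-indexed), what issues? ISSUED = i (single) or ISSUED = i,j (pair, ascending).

  cy0 -> i0 (or) RAW r3
  cy1 -> i1+i2 (beq+xor) pair
  cy2 -> i3 (bne) no-port BR/MUL
  cy3 -> i4 (mul) RAW r3
  cy4 -> i5+i6 (sll+add) pair
  cy5 -> i7 (ld) tail

ISSUED = 3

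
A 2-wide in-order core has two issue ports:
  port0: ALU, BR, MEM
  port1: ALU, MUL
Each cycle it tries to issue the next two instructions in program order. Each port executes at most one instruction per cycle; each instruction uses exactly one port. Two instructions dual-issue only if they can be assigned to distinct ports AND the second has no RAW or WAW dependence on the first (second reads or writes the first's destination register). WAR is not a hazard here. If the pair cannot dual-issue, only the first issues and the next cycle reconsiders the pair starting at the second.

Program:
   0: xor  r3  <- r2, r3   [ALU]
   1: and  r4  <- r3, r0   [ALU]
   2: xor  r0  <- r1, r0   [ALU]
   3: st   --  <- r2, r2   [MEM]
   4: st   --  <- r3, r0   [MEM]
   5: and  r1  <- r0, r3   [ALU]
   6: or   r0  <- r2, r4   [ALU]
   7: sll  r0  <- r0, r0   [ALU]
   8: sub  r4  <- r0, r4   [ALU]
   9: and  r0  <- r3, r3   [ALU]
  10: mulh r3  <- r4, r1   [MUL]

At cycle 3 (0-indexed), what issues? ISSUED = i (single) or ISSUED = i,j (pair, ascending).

0. xor @i0  | RAW r3
1. and xor @i1&i2  | dual
2. st @i3  | no-port MEM/MEM
3. st and @i4&i5  | dual
4. or @i6  | RAW+WAW r0
5. sll @i7  | RAW r0
6. sub and @i8&i9  | dual
7. mulh @i10  | tail

ISSUED = 4,5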